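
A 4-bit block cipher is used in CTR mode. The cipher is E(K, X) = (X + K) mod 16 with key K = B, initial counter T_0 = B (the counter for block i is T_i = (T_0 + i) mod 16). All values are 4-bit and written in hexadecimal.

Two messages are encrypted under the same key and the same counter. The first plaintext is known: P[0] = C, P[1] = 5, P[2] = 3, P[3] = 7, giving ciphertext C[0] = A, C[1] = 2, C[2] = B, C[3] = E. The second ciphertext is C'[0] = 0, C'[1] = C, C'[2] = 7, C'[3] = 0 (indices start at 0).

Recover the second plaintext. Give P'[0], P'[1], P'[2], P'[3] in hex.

In CTR with a reused counter, both messages share the same keystream S_i, so C_i ⊕ C'_i = P_i ⊕ P'_i and thus P'_i = P_i ⊕ C_i ⊕ C'_i.
P'[0]: C ⊕ A ⊕ 0 = 6.
P'[1]: 5 ⊕ 2 ⊕ C = B.
P'[2]: 3 ⊕ B ⊕ 7 = F.
P'[3]: 7 ⊕ E ⊕ 0 = 9.

P'[0] = 6, P'[1] = B, P'[2] = F, P'[3] = 9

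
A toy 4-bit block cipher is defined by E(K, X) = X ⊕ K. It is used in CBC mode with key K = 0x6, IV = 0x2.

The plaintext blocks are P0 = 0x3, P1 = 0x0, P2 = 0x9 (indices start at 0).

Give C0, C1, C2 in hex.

C0 = 0x7, C1 = 0x1, C2 = 0xE

CBC encryption: C_i = E(K, P_i ⊕ C_{i−1}), with C_{−1} = IV.
C0: P0 ⊕ 0x2 = 0x1; E(K, 0x1) = 0x7.
C1: P1 ⊕ 0x7 = 0x7; E(K, 0x7) = 0x1.
C2: P2 ⊕ 0x1 = 0x8; E(K, 0x8) = 0xE.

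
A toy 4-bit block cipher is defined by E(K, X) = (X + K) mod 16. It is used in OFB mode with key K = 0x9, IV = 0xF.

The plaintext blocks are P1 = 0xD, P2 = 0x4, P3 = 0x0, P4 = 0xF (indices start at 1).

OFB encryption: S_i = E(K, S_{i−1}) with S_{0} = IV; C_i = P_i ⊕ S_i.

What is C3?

C3 = 0xA

C1: S = E(K, 0xF) = 0x8; 0xD ⊕ 0x8 = 0x5.
C2: S = E(K, 0x8) = 0x1; 0x4 ⊕ 0x1 = 0x5.
C3: S = E(K, 0x1) = 0xA; 0x0 ⊕ 0xA = 0xA.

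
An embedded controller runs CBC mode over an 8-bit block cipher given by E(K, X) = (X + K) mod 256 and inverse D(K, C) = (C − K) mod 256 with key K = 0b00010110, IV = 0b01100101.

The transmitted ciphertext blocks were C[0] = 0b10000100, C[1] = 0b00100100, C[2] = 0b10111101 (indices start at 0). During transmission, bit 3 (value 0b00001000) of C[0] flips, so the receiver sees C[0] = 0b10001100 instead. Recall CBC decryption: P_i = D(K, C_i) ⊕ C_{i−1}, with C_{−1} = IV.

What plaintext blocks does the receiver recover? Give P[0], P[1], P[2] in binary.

Only C[0] changed, to 0b10001100. In CBC, a change in C_i garbles P_i and flips the same bit in P_{i+1}. Decrypting the received ciphertext:
P[0]: D(K, 0b10001100) = 0b01110110; 0b01110110 ⊕ 0b01100101 = 0b00010011.
P[1]: D(K, 0b00100100) = 0b00001110; 0b00001110 ⊕ 0b10001100 = 0b10000010.
P[2]: D(K, 0b10111101) = 0b10100111; 0b10100111 ⊕ 0b00100100 = 0b10000011.
Blocks that differ from the original plaintext: P[0], P[1].

P[0] = 0b00010011, P[1] = 0b10000010, P[2] = 0b10000011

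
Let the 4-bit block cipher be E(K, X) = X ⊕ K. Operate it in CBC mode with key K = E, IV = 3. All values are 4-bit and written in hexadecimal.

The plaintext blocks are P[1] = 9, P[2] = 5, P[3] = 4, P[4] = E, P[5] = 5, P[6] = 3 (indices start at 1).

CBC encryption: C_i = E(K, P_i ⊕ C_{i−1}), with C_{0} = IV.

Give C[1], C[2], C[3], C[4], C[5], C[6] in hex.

C[1] = 4, C[2] = F, C[3] = 5, C[4] = 5, C[5] = E, C[6] = 3

C[1]: P[1] ⊕ 3 = A; E(K, A) = 4.
C[2]: P[2] ⊕ 4 = 1; E(K, 1) = F.
C[3]: P[3] ⊕ F = B; E(K, B) = 5.
C[4]: P[4] ⊕ 5 = B; E(K, B) = 5.
C[5]: P[5] ⊕ 5 = 0; E(K, 0) = E.
C[6]: P[6] ⊕ E = D; E(K, D) = 3.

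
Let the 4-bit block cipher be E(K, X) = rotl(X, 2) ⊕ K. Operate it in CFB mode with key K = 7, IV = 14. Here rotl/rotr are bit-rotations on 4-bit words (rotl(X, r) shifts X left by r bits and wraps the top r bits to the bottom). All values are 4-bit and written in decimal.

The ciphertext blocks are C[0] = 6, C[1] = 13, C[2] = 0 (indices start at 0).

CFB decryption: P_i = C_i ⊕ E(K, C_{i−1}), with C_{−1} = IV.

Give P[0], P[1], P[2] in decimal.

P[0]: E(K, 14) = 12; 6 ⊕ 12 = 10.
P[1]: E(K, 6) = 14; 13 ⊕ 14 = 3.
P[2]: E(K, 13) = 0; 0 ⊕ 0 = 0.

P[0] = 10, P[1] = 3, P[2] = 0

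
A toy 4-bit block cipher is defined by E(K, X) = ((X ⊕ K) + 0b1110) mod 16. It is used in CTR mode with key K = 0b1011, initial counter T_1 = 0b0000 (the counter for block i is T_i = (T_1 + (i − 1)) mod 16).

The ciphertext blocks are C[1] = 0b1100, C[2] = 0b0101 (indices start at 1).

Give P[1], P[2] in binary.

CTR decryption: S_i = E(K, T_i) where T_i is the counter for block i; P_i = C_i ⊕ S_i.
P[1]: T = 0b0000, S = E(K, T) = 0b1001; 0b1100 ⊕ 0b1001 = 0b0101.
P[2]: T = 0b0001, S = E(K, T) = 0b1000; 0b0101 ⊕ 0b1000 = 0b1101.

P[1] = 0b0101, P[2] = 0b1101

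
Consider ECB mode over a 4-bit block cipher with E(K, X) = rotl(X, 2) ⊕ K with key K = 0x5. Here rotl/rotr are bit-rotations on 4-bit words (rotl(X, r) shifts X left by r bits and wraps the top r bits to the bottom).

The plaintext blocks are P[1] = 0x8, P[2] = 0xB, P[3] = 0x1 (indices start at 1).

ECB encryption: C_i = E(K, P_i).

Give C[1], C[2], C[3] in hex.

C[1]: E(K, 0x8) = 0x7.
C[2]: E(K, 0xB) = 0xB.
C[3]: E(K, 0x1) = 0x1.

C[1] = 0x7, C[2] = 0xB, C[3] = 0x1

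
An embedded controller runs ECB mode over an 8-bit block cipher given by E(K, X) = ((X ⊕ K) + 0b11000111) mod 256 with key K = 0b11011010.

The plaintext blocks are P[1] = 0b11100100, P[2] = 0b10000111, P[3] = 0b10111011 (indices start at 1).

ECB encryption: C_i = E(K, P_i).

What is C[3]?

C[3]: E(K, 0b10111011) = 0b00101000.

C[3] = 0b00101000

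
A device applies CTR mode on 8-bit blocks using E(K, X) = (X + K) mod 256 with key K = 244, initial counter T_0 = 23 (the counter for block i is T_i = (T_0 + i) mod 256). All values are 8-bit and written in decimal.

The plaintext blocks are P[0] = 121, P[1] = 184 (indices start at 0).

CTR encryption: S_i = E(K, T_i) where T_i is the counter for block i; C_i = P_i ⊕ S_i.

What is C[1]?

C[0]: T = 23, S = E(K, T) = 11; 121 ⊕ 11 = 114.
C[1]: T = 24, S = E(K, T) = 12; 184 ⊕ 12 = 180.

C[1] = 180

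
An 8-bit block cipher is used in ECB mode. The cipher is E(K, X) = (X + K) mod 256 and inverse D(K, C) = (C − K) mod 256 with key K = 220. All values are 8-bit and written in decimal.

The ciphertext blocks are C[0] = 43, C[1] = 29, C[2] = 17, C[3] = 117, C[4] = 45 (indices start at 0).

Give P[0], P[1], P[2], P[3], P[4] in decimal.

P[0] = 79, P[1] = 65, P[2] = 53, P[3] = 153, P[4] = 81

ECB decryption: P_i = D(K, C_i).
P[0]: D(K, 43) = 79.
P[1]: D(K, 29) = 65.
P[2]: D(K, 17) = 53.
P[3]: D(K, 117) = 153.
P[4]: D(K, 45) = 81.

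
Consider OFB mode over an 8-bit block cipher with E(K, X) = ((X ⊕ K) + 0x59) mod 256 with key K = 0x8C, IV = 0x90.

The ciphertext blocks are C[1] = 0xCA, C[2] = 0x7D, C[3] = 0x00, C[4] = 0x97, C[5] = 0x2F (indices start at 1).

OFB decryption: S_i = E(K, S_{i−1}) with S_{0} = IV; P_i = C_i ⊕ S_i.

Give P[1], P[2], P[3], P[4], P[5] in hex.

P[1] = 0xBF, P[2] = 0x2F, P[3] = 0x37, P[4] = 0x83, P[5] = 0xDE

P[1]: S = E(K, 0x90) = 0x75; 0xCA ⊕ 0x75 = 0xBF.
P[2]: S = E(K, 0x75) = 0x52; 0x7D ⊕ 0x52 = 0x2F.
P[3]: S = E(K, 0x52) = 0x37; 0x00 ⊕ 0x37 = 0x37.
P[4]: S = E(K, 0x37) = 0x14; 0x97 ⊕ 0x14 = 0x83.
P[5]: S = E(K, 0x14) = 0xF1; 0x2F ⊕ 0xF1 = 0xDE.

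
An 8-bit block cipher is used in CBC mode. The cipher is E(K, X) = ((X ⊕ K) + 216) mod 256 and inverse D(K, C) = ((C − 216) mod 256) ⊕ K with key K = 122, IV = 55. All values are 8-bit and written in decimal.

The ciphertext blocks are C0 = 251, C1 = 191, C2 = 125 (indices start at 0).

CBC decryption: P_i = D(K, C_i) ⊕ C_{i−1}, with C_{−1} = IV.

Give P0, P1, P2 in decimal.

P0: D(K, 251) = 89; 89 ⊕ 55 = 110.
P1: D(K, 191) = 157; 157 ⊕ 251 = 102.
P2: D(K, 125) = 223; 223 ⊕ 191 = 96.

P0 = 110, P1 = 102, P2 = 96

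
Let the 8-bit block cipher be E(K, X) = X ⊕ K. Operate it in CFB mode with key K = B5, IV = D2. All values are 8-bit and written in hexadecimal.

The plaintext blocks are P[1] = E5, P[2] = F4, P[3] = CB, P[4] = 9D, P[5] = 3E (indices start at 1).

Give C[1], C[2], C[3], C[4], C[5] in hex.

CFB encryption: C_i = P_i ⊕ E(K, C_{i−1}), with C_{0} = IV.
C[1]: E(K, D2) = 67; E5 ⊕ 67 = 82.
C[2]: E(K, 82) = 37; F4 ⊕ 37 = C3.
C[3]: E(K, C3) = 76; CB ⊕ 76 = BD.
C[4]: E(K, BD) = 08; 9D ⊕ 08 = 95.
C[5]: E(K, 95) = 20; 3E ⊕ 20 = 1E.

C[1] = 82, C[2] = C3, C[3] = BD, C[4] = 95, C[5] = 1E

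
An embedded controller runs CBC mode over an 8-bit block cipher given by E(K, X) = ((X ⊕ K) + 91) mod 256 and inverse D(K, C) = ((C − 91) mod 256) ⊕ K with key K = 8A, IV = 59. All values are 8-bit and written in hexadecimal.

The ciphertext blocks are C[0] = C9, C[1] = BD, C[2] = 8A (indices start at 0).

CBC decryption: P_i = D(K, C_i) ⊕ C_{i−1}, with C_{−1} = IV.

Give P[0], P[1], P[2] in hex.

P[0]: D(K, C9) = B2; B2 ⊕ 59 = EB.
P[1]: D(K, BD) = A6; A6 ⊕ C9 = 6F.
P[2]: D(K, 8A) = 73; 73 ⊕ BD = CE.

P[0] = EB, P[1] = 6F, P[2] = CE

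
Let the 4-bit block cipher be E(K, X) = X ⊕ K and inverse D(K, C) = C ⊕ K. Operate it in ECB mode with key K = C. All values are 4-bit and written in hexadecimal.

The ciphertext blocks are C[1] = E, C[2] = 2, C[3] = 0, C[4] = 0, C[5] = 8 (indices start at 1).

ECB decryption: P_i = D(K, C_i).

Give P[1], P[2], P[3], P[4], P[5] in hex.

P[1]: D(K, E) = 2.
P[2]: D(K, 2) = E.
P[3]: D(K, 0) = C.
P[4]: D(K, 0) = C.
P[5]: D(K, 8) = 4.

P[1] = 2, P[2] = E, P[3] = C, P[4] = C, P[5] = 4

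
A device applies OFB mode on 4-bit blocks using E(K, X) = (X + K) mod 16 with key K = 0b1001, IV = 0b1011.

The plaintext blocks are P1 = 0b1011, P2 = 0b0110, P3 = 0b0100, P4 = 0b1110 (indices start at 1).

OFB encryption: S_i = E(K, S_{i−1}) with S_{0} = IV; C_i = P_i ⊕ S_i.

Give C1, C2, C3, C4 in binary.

C1 = 0b1111, C2 = 0b1011, C3 = 0b0010, C4 = 0b0001

C1: S = E(K, 0b1011) = 0b0100; 0b1011 ⊕ 0b0100 = 0b1111.
C2: S = E(K, 0b0100) = 0b1101; 0b0110 ⊕ 0b1101 = 0b1011.
C3: S = E(K, 0b1101) = 0b0110; 0b0100 ⊕ 0b0110 = 0b0010.
C4: S = E(K, 0b0110) = 0b1111; 0b1110 ⊕ 0b1111 = 0b0001.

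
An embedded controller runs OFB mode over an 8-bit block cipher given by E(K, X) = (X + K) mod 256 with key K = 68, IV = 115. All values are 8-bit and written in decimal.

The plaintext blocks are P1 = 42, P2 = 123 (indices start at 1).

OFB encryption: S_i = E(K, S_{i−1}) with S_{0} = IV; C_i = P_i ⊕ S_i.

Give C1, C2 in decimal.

C1 = 157, C2 = 128

C1: S = E(K, 115) = 183; 42 ⊕ 183 = 157.
C2: S = E(K, 183) = 251; 123 ⊕ 251 = 128.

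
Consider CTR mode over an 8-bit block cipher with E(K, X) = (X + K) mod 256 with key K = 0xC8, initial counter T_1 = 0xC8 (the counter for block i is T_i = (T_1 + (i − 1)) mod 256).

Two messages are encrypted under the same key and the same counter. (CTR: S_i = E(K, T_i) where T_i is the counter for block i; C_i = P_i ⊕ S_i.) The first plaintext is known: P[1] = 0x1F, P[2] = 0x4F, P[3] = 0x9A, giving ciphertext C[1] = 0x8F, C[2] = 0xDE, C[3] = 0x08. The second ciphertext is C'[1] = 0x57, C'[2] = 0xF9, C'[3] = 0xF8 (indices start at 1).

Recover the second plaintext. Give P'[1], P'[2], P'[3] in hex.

In CTR with a reused counter, both messages share the same keystream S_i, so C_i ⊕ C'_i = P_i ⊕ P'_i and thus P'_i = P_i ⊕ C_i ⊕ C'_i.
P'[1]: 0x1F ⊕ 0x8F ⊕ 0x57 = 0xC7.
P'[2]: 0x4F ⊕ 0xDE ⊕ 0xF9 = 0x68.
P'[3]: 0x9A ⊕ 0x08 ⊕ 0xF8 = 0x6A.

P'[1] = 0xC7, P'[2] = 0x68, P'[3] = 0x6A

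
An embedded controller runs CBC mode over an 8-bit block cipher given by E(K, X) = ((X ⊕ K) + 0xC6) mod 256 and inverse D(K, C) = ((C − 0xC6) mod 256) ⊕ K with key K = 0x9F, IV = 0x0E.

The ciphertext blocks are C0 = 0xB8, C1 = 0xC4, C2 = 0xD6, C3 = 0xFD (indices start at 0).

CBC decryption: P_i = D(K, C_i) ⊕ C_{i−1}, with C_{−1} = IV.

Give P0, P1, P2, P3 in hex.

P0: D(K, 0xB8) = 0x6D; 0x6D ⊕ 0x0E = 0x63.
P1: D(K, 0xC4) = 0x61; 0x61 ⊕ 0xB8 = 0xD9.
P2: D(K, 0xD6) = 0x8F; 0x8F ⊕ 0xC4 = 0x4B.
P3: D(K, 0xFD) = 0xA8; 0xA8 ⊕ 0xD6 = 0x7E.

P0 = 0x63, P1 = 0xD9, P2 = 0x4B, P3 = 0x7E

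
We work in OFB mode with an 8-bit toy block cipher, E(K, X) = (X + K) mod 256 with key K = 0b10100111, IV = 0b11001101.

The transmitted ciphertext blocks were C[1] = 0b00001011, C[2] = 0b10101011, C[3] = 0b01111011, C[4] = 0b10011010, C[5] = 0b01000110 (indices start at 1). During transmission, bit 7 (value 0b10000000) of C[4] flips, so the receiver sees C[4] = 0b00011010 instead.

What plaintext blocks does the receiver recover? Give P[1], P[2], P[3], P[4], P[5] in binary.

P[1] = 0b01111111, P[2] = 0b10110000, P[3] = 0b10111001, P[4] = 0b01110011, P[5] = 0b01010110

OFB decryption: S_i = E(K, S_{i−1}) with S_{0} = IV; P_i = C_i ⊕ S_i.
Only C[4] changed, to 0b00011010. In OFB, a change in C_i flips the same bit in P_i only; the keystream is unaffected. Decrypting the received ciphertext:
P[1]: S = E(K, 0b11001101) = 0b01110100; 0b00001011 ⊕ 0b01110100 = 0b01111111.
P[2]: S = E(K, 0b01110100) = 0b00011011; 0b10101011 ⊕ 0b00011011 = 0b10110000.
P[3]: S = E(K, 0b00011011) = 0b11000010; 0b01111011 ⊕ 0b11000010 = 0b10111001.
P[4]: S = E(K, 0b11000010) = 0b01101001; 0b00011010 ⊕ 0b01101001 = 0b01110011.
P[5]: S = E(K, 0b01101001) = 0b00010000; 0b01000110 ⊕ 0b00010000 = 0b01010110.
Blocks that differ from the original plaintext: P[4].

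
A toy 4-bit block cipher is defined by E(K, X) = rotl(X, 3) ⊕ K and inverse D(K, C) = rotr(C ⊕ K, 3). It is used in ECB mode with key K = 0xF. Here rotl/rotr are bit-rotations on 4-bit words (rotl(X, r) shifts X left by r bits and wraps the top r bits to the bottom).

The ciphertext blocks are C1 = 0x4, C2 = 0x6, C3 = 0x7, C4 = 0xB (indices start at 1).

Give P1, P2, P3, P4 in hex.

ECB decryption: P_i = D(K, C_i).
P1: D(K, 0x4) = 0x7.
P2: D(K, 0x6) = 0x3.
P3: D(K, 0x7) = 0x1.
P4: D(K, 0xB) = 0x8.

P1 = 0x7, P2 = 0x3, P3 = 0x1, P4 = 0x8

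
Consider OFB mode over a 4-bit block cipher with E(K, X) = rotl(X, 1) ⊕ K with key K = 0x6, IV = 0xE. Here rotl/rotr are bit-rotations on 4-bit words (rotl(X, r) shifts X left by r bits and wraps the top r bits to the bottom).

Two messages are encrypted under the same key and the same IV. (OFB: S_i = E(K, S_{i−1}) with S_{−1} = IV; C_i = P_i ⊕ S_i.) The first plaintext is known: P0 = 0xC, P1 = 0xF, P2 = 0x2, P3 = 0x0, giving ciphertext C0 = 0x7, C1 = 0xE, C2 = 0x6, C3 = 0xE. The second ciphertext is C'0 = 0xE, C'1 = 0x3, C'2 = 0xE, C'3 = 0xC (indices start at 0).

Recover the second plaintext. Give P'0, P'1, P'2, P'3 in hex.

In OFB with a reused IV, both messages share the same keystream S_i, so C_i ⊕ C'_i = P_i ⊕ P'_i and thus P'_i = P_i ⊕ C_i ⊕ C'_i.
P'0: 0xC ⊕ 0x7 ⊕ 0xE = 0x5.
P'1: 0xF ⊕ 0xE ⊕ 0x3 = 0x2.
P'2: 0x2 ⊕ 0x6 ⊕ 0xE = 0xA.
P'3: 0x0 ⊕ 0xE ⊕ 0xC = 0x2.

P'0 = 0x5, P'1 = 0x2, P'2 = 0xA, P'3 = 0x2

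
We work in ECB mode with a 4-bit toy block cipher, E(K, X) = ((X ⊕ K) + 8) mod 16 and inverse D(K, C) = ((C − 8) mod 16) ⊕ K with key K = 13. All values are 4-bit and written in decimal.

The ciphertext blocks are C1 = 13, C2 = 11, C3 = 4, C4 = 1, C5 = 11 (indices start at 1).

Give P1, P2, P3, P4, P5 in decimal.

ECB decryption: P_i = D(K, C_i).
P1: D(K, 13) = 8.
P2: D(K, 11) = 14.
P3: D(K, 4) = 1.
P4: D(K, 1) = 4.
P5: D(K, 11) = 14.

P1 = 8, P2 = 14, P3 = 1, P4 = 4, P5 = 14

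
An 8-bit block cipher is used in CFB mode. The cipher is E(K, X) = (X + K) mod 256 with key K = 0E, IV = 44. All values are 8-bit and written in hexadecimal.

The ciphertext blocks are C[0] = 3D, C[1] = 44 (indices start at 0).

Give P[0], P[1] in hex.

CFB decryption: P_i = C_i ⊕ E(K, C_{i−1}), with C_{−1} = IV.
P[0]: E(K, 44) = 52; 3D ⊕ 52 = 6F.
P[1]: E(K, 3D) = 4B; 44 ⊕ 4B = 0F.

P[0] = 6F, P[1] = 0F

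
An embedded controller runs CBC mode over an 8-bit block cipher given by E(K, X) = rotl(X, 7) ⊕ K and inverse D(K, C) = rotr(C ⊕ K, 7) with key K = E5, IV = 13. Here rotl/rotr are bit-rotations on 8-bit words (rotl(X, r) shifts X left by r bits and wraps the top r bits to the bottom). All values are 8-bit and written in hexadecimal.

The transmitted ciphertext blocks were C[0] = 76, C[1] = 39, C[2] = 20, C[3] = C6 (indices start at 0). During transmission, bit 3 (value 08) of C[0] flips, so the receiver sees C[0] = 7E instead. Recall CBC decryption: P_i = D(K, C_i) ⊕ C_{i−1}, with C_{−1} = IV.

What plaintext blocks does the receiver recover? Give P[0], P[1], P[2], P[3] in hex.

Only C[0] changed, to 7E. In CBC, a change in C_i garbles P_i and flips the same bit in P_{i+1}. Decrypting the received ciphertext:
P[0]: D(K, 7E) = 37; 37 ⊕ 13 = 24.
P[1]: D(K, 39) = B9; B9 ⊕ 7E = C7.
P[2]: D(K, 20) = 8B; 8B ⊕ 39 = B2.
P[3]: D(K, C6) = 46; 46 ⊕ 20 = 66.
Blocks that differ from the original plaintext: P[0], P[1].

P[0] = 24, P[1] = C7, P[2] = B2, P[3] = 66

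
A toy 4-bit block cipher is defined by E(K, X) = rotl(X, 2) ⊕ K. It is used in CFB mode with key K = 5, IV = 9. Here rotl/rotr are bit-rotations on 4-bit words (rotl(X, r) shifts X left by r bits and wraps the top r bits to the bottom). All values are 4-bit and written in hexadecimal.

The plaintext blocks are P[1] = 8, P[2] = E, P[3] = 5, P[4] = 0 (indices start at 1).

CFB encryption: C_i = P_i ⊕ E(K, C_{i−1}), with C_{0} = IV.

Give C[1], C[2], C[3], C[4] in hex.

C[1] = B, C[2] = 5, C[3] = 5, C[4] = 0

C[1]: E(K, 9) = 3; 8 ⊕ 3 = B.
C[2]: E(K, B) = B; E ⊕ B = 5.
C[3]: E(K, 5) = 0; 5 ⊕ 0 = 5.
C[4]: E(K, 5) = 0; 0 ⊕ 0 = 0.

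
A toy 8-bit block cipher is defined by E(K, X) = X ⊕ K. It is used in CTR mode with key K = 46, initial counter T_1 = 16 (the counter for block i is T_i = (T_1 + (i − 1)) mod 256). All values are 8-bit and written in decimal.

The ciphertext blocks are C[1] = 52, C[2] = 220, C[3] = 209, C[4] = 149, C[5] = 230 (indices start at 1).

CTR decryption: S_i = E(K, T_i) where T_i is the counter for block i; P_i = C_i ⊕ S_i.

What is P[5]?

P[5] = 220

P[5]: T = 20, S = E(K, T) = 58; 230 ⊕ 58 = 220.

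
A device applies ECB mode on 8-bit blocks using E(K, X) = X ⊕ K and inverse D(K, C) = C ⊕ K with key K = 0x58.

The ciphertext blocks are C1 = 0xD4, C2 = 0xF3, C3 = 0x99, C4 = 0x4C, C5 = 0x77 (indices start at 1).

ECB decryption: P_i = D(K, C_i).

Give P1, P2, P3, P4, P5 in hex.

P1: D(K, 0xD4) = 0x8C.
P2: D(K, 0xF3) = 0xAB.
P3: D(K, 0x99) = 0xC1.
P4: D(K, 0x4C) = 0x14.
P5: D(K, 0x77) = 0x2F.

P1 = 0x8C, P2 = 0xAB, P3 = 0xC1, P4 = 0x14, P5 = 0x2F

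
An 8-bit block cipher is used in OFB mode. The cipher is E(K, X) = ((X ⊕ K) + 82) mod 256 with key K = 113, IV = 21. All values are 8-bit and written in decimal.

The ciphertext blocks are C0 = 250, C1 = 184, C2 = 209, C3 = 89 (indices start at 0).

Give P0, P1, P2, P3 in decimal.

OFB decryption: S_i = E(K, S_{i−1}) with S_{−1} = IV; P_i = C_i ⊕ S_i.
P0: S = E(K, 21) = 182; 250 ⊕ 182 = 76.
P1: S = E(K, 182) = 25; 184 ⊕ 25 = 161.
P2: S = E(K, 25) = 186; 209 ⊕ 186 = 107.
P3: S = E(K, 186) = 29; 89 ⊕ 29 = 68.

P0 = 76, P1 = 161, P2 = 107, P3 = 68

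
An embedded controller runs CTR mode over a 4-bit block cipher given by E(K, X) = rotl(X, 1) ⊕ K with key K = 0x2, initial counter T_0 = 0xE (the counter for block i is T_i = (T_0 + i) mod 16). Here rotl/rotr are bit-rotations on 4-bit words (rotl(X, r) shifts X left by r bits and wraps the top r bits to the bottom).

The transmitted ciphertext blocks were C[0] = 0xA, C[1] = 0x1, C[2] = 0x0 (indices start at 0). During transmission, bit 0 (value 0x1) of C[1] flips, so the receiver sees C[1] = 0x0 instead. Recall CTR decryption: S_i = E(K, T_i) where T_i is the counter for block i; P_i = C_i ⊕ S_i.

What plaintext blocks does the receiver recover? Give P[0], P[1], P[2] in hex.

P[0] = 0x5, P[1] = 0xD, P[2] = 0x2

Only C[1] changed, to 0x0. In CTR, a change in C_i flips the same bit in P_i only; the keystream is unaffected. Decrypting the received ciphertext:
P[0]: T = 0xE, S = E(K, T) = 0xF; 0xA ⊕ 0xF = 0x5.
P[1]: T = 0xF, S = E(K, T) = 0xD; 0x0 ⊕ 0xD = 0xD.
P[2]: T = 0x0, S = E(K, T) = 0x2; 0x0 ⊕ 0x2 = 0x2.
Blocks that differ from the original plaintext: P[1].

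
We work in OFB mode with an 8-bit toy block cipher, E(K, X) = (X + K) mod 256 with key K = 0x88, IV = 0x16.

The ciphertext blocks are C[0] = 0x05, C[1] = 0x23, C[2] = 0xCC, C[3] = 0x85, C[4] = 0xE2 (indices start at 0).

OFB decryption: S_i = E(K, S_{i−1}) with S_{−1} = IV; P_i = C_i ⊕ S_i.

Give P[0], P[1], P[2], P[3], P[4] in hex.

P[0] = 0x9B, P[1] = 0x05, P[2] = 0x62, P[3] = 0xB3, P[4] = 0x5C

P[0]: S = E(K, 0x16) = 0x9E; 0x05 ⊕ 0x9E = 0x9B.
P[1]: S = E(K, 0x9E) = 0x26; 0x23 ⊕ 0x26 = 0x05.
P[2]: S = E(K, 0x26) = 0xAE; 0xCC ⊕ 0xAE = 0x62.
P[3]: S = E(K, 0xAE) = 0x36; 0x85 ⊕ 0x36 = 0xB3.
P[4]: S = E(K, 0x36) = 0xBE; 0xE2 ⊕ 0xBE = 0x5C.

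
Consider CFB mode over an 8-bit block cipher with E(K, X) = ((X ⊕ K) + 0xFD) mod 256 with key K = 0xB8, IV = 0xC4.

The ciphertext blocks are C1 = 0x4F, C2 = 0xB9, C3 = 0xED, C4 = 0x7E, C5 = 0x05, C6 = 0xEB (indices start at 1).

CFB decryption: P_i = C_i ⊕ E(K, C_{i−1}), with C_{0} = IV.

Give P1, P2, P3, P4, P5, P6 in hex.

P1 = 0x36, P2 = 0x4D, P3 = 0x13, P4 = 0x2C, P5 = 0xC6, P6 = 0x51

P1: E(K, 0xC4) = 0x79; 0x4F ⊕ 0x79 = 0x36.
P2: E(K, 0x4F) = 0xF4; 0xB9 ⊕ 0xF4 = 0x4D.
P3: E(K, 0xB9) = 0xFE; 0xED ⊕ 0xFE = 0x13.
P4: E(K, 0xED) = 0x52; 0x7E ⊕ 0x52 = 0x2C.
P5: E(K, 0x7E) = 0xC3; 0x05 ⊕ 0xC3 = 0xC6.
P6: E(K, 0x05) = 0xBA; 0xEB ⊕ 0xBA = 0x51.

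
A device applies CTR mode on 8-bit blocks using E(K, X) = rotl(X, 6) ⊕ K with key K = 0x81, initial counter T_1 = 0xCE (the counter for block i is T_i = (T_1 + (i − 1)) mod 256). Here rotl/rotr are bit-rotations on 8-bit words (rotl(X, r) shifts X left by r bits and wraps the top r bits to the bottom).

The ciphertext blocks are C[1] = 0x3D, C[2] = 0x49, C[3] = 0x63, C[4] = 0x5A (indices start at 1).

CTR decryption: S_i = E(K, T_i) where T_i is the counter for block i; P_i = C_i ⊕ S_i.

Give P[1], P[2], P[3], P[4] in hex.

P[1] = 0x0F, P[2] = 0x3B, P[3] = 0xD6, P[4] = 0xAF

P[1]: T = 0xCE, S = E(K, T) = 0x32; 0x3D ⊕ 0x32 = 0x0F.
P[2]: T = 0xCF, S = E(K, T) = 0x72; 0x49 ⊕ 0x72 = 0x3B.
P[3]: T = 0xD0, S = E(K, T) = 0xB5; 0x63 ⊕ 0xB5 = 0xD6.
P[4]: T = 0xD1, S = E(K, T) = 0xF5; 0x5A ⊕ 0xF5 = 0xAF.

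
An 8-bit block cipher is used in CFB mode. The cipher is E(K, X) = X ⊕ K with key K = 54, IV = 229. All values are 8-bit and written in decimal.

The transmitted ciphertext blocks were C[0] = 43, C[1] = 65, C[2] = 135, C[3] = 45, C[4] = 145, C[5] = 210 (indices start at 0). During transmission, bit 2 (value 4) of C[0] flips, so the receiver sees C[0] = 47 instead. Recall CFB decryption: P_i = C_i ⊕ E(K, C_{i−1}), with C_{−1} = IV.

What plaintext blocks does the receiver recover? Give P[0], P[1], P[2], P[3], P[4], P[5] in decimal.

Only C[0] changed, to 47. In CFB, a change in C_i flips the same bit in P_i and garbles P_{i+1}. Decrypting the received ciphertext:
P[0]: E(K, 229) = 211; 47 ⊕ 211 = 252.
P[1]: E(K, 47) = 25; 65 ⊕ 25 = 88.
P[2]: E(K, 65) = 119; 135 ⊕ 119 = 240.
P[3]: E(K, 135) = 177; 45 ⊕ 177 = 156.
P[4]: E(K, 45) = 27; 145 ⊕ 27 = 138.
P[5]: E(K, 145) = 167; 210 ⊕ 167 = 117.
Blocks that differ from the original plaintext: P[0], P[1].

P[0] = 252, P[1] = 88, P[2] = 240, P[3] = 156, P[4] = 138, P[5] = 117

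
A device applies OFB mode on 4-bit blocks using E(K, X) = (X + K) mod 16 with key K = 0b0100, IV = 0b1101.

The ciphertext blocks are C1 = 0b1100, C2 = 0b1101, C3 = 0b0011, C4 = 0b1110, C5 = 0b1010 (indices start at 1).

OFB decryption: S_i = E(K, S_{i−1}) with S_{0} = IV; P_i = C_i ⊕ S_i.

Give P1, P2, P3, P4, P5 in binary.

P1: S = E(K, 0b1101) = 0b0001; 0b1100 ⊕ 0b0001 = 0b1101.
P2: S = E(K, 0b0001) = 0b0101; 0b1101 ⊕ 0b0101 = 0b1000.
P3: S = E(K, 0b0101) = 0b1001; 0b0011 ⊕ 0b1001 = 0b1010.
P4: S = E(K, 0b1001) = 0b1101; 0b1110 ⊕ 0b1101 = 0b0011.
P5: S = E(K, 0b1101) = 0b0001; 0b1010 ⊕ 0b0001 = 0b1011.

P1 = 0b1101, P2 = 0b1000, P3 = 0b1010, P4 = 0b0011, P5 = 0b1011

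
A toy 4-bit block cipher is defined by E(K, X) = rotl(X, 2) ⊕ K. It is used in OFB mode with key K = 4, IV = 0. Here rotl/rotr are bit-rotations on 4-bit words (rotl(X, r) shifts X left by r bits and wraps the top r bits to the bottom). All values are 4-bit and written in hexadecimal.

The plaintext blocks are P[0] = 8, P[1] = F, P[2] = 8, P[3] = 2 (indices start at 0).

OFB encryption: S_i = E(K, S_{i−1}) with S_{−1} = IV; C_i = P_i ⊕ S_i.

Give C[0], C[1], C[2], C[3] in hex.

C[0]: S = E(K, 0) = 4; 8 ⊕ 4 = C.
C[1]: S = E(K, 4) = 5; F ⊕ 5 = A.
C[2]: S = E(K, 5) = 1; 8 ⊕ 1 = 9.
C[3]: S = E(K, 1) = 0; 2 ⊕ 0 = 2.

C[0] = C, C[1] = A, C[2] = 9, C[3] = 2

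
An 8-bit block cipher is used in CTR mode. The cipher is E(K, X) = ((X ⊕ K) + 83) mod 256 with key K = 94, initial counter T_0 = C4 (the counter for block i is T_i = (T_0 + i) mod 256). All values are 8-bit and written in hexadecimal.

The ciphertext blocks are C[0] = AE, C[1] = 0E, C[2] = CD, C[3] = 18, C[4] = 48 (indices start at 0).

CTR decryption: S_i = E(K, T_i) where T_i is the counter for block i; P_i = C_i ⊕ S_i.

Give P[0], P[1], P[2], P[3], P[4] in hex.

P[0] = 7D, P[1] = DA, P[2] = 18, P[3] = CE, P[4] = 97

P[0]: T = C4, S = E(K, T) = D3; AE ⊕ D3 = 7D.
P[1]: T = C5, S = E(K, T) = D4; 0E ⊕ D4 = DA.
P[2]: T = C6, S = E(K, T) = D5; CD ⊕ D5 = 18.
P[3]: T = C7, S = E(K, T) = D6; 18 ⊕ D6 = CE.
P[4]: T = C8, S = E(K, T) = DF; 48 ⊕ DF = 97.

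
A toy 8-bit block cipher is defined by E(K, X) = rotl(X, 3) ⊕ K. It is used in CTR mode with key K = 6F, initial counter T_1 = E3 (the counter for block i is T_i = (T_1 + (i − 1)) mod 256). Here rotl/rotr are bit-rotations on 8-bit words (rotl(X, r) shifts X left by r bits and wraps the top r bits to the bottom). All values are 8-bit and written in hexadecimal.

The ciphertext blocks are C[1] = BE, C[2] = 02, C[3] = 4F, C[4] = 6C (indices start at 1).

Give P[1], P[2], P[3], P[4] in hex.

P[1] = CE, P[2] = 4A, P[3] = 0F, P[4] = 34

CTR decryption: S_i = E(K, T_i) where T_i is the counter for block i; P_i = C_i ⊕ S_i.
P[1]: T = E3, S = E(K, T) = 70; BE ⊕ 70 = CE.
P[2]: T = E4, S = E(K, T) = 48; 02 ⊕ 48 = 4A.
P[3]: T = E5, S = E(K, T) = 40; 4F ⊕ 40 = 0F.
P[4]: T = E6, S = E(K, T) = 58; 6C ⊕ 58 = 34.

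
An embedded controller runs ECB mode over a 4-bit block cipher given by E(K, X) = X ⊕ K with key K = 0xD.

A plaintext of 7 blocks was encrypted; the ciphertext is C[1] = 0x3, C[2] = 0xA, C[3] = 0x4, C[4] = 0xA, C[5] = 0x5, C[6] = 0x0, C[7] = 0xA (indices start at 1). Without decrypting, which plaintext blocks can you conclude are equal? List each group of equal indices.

ECB encrypts each block independently with the same key, so equal ciphertext blocks imply equal plaintext blocks.
C[2] = C[4] = C[7] = 0xA, so P[2] = P[4] = P[7].

P[2] = P[4] = P[7]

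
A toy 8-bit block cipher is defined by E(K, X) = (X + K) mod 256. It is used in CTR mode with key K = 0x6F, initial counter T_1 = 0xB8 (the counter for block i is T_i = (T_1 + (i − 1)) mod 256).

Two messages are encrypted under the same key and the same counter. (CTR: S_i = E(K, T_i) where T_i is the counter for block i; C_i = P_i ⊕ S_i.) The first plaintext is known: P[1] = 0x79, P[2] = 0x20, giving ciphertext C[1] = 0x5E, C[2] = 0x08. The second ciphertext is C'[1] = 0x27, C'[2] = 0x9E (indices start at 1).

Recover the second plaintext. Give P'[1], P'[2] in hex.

P'[1] = 0x00, P'[2] = 0xB6

In CTR with a reused counter, both messages share the same keystream S_i, so C_i ⊕ C'_i = P_i ⊕ P'_i and thus P'_i = P_i ⊕ C_i ⊕ C'_i.
P'[1]: 0x79 ⊕ 0x5E ⊕ 0x27 = 0x00.
P'[2]: 0x20 ⊕ 0x08 ⊕ 0x9E = 0xB6.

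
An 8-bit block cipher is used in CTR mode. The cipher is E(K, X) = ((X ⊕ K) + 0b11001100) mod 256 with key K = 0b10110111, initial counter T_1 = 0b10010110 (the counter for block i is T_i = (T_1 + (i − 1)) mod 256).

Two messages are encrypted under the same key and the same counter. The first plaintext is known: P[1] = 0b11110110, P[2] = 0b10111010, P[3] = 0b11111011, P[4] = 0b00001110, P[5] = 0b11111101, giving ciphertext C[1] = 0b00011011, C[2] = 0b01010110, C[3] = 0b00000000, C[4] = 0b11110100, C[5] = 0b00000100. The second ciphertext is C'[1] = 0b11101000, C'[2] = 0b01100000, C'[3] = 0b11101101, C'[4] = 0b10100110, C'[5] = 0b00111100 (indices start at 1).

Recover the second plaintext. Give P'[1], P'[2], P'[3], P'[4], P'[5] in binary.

In CTR with a reused counter, both messages share the same keystream S_i, so C_i ⊕ C'_i = P_i ⊕ P'_i and thus P'_i = P_i ⊕ C_i ⊕ C'_i.
P'[1]: 0b11110110 ⊕ 0b00011011 ⊕ 0b11101000 = 0b00000101.
P'[2]: 0b10111010 ⊕ 0b01010110 ⊕ 0b01100000 = 0b10001100.
P'[3]: 0b11111011 ⊕ 0b00000000 ⊕ 0b11101101 = 0b00010110.
P'[4]: 0b00001110 ⊕ 0b11110100 ⊕ 0b10100110 = 0b01011100.
P'[5]: 0b11111101 ⊕ 0b00000100 ⊕ 0b00111100 = 0b11000101.

P'[1] = 0b00000101, P'[2] = 0b10001100, P'[3] = 0b00010110, P'[4] = 0b01011100, P'[5] = 0b11000101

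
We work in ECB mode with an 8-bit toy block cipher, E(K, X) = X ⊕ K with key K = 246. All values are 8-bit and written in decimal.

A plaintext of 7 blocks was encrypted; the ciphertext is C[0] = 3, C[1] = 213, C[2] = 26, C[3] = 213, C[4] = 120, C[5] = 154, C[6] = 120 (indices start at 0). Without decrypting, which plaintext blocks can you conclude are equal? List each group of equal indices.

P[1] = P[3]; P[4] = P[6]

ECB encrypts each block independently with the same key, so equal ciphertext blocks imply equal plaintext blocks.
C[1] = C[3] = 213, so P[1] = P[3].
C[4] = C[6] = 120, so P[4] = P[6].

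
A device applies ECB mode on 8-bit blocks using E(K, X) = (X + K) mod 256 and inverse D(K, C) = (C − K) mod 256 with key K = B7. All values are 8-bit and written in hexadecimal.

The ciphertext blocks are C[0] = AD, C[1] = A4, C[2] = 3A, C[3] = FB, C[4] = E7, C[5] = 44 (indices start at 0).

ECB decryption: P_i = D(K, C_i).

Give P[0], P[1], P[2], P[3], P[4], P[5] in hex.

P[0]: D(K, AD) = F6.
P[1]: D(K, A4) = ED.
P[2]: D(K, 3A) = 83.
P[3]: D(K, FB) = 44.
P[4]: D(K, E7) = 30.
P[5]: D(K, 44) = 8D.

P[0] = F6, P[1] = ED, P[2] = 83, P[3] = 44, P[4] = 30, P[5] = 8D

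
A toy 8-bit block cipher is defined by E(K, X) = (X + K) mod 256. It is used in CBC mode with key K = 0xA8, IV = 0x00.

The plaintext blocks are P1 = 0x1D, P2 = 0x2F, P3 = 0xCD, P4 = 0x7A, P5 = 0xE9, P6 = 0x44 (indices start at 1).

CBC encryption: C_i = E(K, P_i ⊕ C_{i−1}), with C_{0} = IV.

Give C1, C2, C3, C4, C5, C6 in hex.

C1: P1 ⊕ 0x00 = 0x1D; E(K, 0x1D) = 0xC5.
C2: P2 ⊕ 0xC5 = 0xEA; E(K, 0xEA) = 0x92.
C3: P3 ⊕ 0x92 = 0x5F; E(K, 0x5F) = 0x07.
C4: P4 ⊕ 0x07 = 0x7D; E(K, 0x7D) = 0x25.
C5: P5 ⊕ 0x25 = 0xCC; E(K, 0xCC) = 0x74.
C6: P6 ⊕ 0x74 = 0x30; E(K, 0x30) = 0xD8.

C1 = 0xC5, C2 = 0x92, C3 = 0x07, C4 = 0x25, C5 = 0x74, C6 = 0xD8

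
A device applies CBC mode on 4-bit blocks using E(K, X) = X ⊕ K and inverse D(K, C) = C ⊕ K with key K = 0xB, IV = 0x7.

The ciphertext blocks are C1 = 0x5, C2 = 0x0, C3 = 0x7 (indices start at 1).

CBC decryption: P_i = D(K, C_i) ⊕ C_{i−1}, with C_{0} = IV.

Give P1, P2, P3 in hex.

P1: D(K, 0x5) = 0xE; 0xE ⊕ 0x7 = 0x9.
P2: D(K, 0x0) = 0xB; 0xB ⊕ 0x5 = 0xE.
P3: D(K, 0x7) = 0xC; 0xC ⊕ 0x0 = 0xC.

P1 = 0x9, P2 = 0xE, P3 = 0xC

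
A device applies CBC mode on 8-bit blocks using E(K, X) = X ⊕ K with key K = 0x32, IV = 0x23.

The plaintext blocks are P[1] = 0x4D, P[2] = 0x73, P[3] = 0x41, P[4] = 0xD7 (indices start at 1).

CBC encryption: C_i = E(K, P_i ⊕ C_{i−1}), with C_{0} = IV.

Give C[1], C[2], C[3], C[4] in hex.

C[1] = 0x5C, C[2] = 0x1D, C[3] = 0x6E, C[4] = 0x8B

C[1]: P[1] ⊕ 0x23 = 0x6E; E(K, 0x6E) = 0x5C.
C[2]: P[2] ⊕ 0x5C = 0x2F; E(K, 0x2F) = 0x1D.
C[3]: P[3] ⊕ 0x1D = 0x5C; E(K, 0x5C) = 0x6E.
C[4]: P[4] ⊕ 0x6E = 0xB9; E(K, 0xB9) = 0x8B.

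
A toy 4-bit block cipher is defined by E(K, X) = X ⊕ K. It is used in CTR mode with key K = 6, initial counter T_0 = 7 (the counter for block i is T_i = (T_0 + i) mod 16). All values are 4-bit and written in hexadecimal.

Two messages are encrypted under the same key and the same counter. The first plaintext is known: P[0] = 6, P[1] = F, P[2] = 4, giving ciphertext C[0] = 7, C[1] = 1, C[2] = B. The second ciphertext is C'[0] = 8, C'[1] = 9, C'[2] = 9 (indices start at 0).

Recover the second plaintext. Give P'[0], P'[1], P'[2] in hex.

In CTR with a reused counter, both messages share the same keystream S_i, so C_i ⊕ C'_i = P_i ⊕ P'_i and thus P'_i = P_i ⊕ C_i ⊕ C'_i.
P'[0]: 6 ⊕ 7 ⊕ 8 = 9.
P'[1]: F ⊕ 1 ⊕ 9 = 7.
P'[2]: 4 ⊕ B ⊕ 9 = 6.

P'[0] = 9, P'[1] = 7, P'[2] = 6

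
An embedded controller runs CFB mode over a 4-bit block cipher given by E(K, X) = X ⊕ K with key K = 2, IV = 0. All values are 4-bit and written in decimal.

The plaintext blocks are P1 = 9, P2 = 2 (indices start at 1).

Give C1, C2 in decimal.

C1 = 11, C2 = 11

CFB encryption: C_i = P_i ⊕ E(K, C_{i−1}), with C_{0} = IV.
C1: E(K, 0) = 2; 9 ⊕ 2 = 11.
C2: E(K, 11) = 9; 2 ⊕ 9 = 11.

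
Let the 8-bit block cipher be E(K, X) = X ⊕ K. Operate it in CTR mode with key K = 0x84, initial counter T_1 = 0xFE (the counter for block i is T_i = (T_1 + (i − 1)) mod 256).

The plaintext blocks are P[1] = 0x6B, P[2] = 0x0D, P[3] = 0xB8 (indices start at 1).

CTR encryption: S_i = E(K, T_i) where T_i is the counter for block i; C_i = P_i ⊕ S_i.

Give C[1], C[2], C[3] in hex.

C[1] = 0x11, C[2] = 0x76, C[3] = 0x3C

C[1]: T = 0xFE, S = E(K, T) = 0x7A; 0x6B ⊕ 0x7A = 0x11.
C[2]: T = 0xFF, S = E(K, T) = 0x7B; 0x0D ⊕ 0x7B = 0x76.
C[3]: T = 0x00, S = E(K, T) = 0x84; 0xB8 ⊕ 0x84 = 0x3C.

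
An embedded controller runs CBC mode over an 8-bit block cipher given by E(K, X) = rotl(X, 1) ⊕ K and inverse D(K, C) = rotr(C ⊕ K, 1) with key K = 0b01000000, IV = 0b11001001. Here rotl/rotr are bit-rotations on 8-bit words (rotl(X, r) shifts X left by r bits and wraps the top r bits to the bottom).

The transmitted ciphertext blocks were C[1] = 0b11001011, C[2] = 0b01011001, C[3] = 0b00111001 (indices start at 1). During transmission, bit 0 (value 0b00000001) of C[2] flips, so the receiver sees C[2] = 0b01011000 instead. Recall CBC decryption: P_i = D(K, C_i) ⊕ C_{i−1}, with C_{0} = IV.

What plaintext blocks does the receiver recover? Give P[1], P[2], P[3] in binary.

Only C[2] changed, to 0b01011000. In CBC, a change in C_i garbles P_i and flips the same bit in P_{i+1}. Decrypting the received ciphertext:
P[1]: D(K, 0b11001011) = 0b11000101; 0b11000101 ⊕ 0b11001001 = 0b00001100.
P[2]: D(K, 0b01011000) = 0b00001100; 0b00001100 ⊕ 0b11001011 = 0b11000111.
P[3]: D(K, 0b00111001) = 0b10111100; 0b10111100 ⊕ 0b01011000 = 0b11100100.
Blocks that differ from the original plaintext: P[2], P[3].

P[1] = 0b00001100, P[2] = 0b11000111, P[3] = 0b11100100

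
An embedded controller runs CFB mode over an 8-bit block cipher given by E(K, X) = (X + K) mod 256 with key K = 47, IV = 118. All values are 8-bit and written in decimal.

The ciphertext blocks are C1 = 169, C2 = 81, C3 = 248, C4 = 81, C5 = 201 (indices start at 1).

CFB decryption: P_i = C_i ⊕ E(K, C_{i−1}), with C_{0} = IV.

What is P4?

P4 = 118

P4: E(K, 248) = 39; 81 ⊕ 39 = 118.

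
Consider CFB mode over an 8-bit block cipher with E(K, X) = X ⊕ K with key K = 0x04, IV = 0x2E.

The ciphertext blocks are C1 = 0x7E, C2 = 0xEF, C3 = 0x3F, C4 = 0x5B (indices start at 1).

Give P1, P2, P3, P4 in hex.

CFB decryption: P_i = C_i ⊕ E(K, C_{i−1}), with C_{0} = IV.
P1: E(K, 0x2E) = 0x2A; 0x7E ⊕ 0x2A = 0x54.
P2: E(K, 0x7E) = 0x7A; 0xEF ⊕ 0x7A = 0x95.
P3: E(K, 0xEF) = 0xEB; 0x3F ⊕ 0xEB = 0xD4.
P4: E(K, 0x3F) = 0x3B; 0x5B ⊕ 0x3B = 0x60.

P1 = 0x54, P2 = 0x95, P3 = 0xD4, P4 = 0x60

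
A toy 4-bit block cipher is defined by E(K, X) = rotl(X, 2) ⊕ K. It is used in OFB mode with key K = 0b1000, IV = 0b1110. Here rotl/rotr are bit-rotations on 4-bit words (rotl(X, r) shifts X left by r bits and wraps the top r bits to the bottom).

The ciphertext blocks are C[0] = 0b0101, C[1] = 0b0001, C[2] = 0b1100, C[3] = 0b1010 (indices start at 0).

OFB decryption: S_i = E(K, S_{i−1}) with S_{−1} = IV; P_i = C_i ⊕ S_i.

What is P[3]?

P[3] = 0b0100

P[0]: S = E(K, 0b1110) = 0b0011; 0b0101 ⊕ 0b0011 = 0b0110.
P[1]: S = E(K, 0b0011) = 0b0100; 0b0001 ⊕ 0b0100 = 0b0101.
P[2]: S = E(K, 0b0100) = 0b1001; 0b1100 ⊕ 0b1001 = 0b0101.
P[3]: S = E(K, 0b1001) = 0b1110; 0b1010 ⊕ 0b1110 = 0b0100.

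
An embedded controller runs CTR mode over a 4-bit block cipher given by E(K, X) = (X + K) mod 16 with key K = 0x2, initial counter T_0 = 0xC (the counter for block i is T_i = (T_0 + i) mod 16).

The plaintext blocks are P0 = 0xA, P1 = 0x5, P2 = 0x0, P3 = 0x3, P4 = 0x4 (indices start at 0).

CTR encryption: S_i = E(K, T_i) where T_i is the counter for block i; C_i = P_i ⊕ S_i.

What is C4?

C0: T = 0xC, S = E(K, T) = 0xE; 0xA ⊕ 0xE = 0x4.
C1: T = 0xD, S = E(K, T) = 0xF; 0x5 ⊕ 0xF = 0xA.
C2: T = 0xE, S = E(K, T) = 0x0; 0x0 ⊕ 0x0 = 0x0.
C3: T = 0xF, S = E(K, T) = 0x1; 0x3 ⊕ 0x1 = 0x2.
C4: T = 0x0, S = E(K, T) = 0x2; 0x4 ⊕ 0x2 = 0x6.

C4 = 0x6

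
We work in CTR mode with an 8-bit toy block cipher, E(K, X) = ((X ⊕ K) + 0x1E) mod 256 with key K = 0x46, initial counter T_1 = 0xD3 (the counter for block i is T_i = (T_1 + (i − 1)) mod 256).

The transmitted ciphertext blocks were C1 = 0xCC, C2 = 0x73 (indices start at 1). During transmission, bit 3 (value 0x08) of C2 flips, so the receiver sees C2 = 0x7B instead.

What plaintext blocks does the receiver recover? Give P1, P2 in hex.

P1 = 0x7F, P2 = 0xCB

CTR decryption: S_i = E(K, T_i) where T_i is the counter for block i; P_i = C_i ⊕ S_i.
Only C2 changed, to 0x7B. In CTR, a change in C_i flips the same bit in P_i only; the keystream is unaffected. Decrypting the received ciphertext:
P1: T = 0xD3, S = E(K, T) = 0xB3; 0xCC ⊕ 0xB3 = 0x7F.
P2: T = 0xD4, S = E(K, T) = 0xB0; 0x7B ⊕ 0xB0 = 0xCB.
Blocks that differ from the original plaintext: P2.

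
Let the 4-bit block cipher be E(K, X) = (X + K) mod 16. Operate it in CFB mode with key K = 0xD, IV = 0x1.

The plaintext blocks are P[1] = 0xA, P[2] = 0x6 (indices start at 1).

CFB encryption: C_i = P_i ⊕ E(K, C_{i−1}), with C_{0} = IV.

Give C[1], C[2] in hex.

C[1] = 0x4, C[2] = 0x7

C[1]: E(K, 0x1) = 0xE; 0xA ⊕ 0xE = 0x4.
C[2]: E(K, 0x4) = 0x1; 0x6 ⊕ 0x1 = 0x7.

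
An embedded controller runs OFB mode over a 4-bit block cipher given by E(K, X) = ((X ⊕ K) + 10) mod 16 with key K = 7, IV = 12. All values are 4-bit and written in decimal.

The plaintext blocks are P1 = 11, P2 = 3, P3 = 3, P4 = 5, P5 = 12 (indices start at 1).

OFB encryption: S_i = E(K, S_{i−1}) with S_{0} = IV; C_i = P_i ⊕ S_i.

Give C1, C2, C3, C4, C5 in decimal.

C1 = 14, C2 = 15, C3 = 6, C4 = 9, C5 = 9

C1: S = E(K, 12) = 5; 11 ⊕ 5 = 14.
C2: S = E(K, 5) = 12; 3 ⊕ 12 = 15.
C3: S = E(K, 12) = 5; 3 ⊕ 5 = 6.
C4: S = E(K, 5) = 12; 5 ⊕ 12 = 9.
C5: S = E(K, 12) = 5; 12 ⊕ 5 = 9.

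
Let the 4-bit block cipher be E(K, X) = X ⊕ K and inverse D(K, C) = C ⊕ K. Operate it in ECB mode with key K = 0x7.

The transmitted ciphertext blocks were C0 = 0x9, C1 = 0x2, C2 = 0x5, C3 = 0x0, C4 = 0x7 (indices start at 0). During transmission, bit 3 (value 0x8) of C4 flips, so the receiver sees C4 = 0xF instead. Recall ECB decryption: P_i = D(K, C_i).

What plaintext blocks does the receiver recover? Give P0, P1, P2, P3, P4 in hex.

P0 = 0xE, P1 = 0x5, P2 = 0x2, P3 = 0x7, P4 = 0x8

Only C4 changed, to 0xF. In ECB, a change in C_i affects only P_i. Decrypting the received ciphertext:
P0: D(K, 0x9) = 0xE.
P1: D(K, 0x2) = 0x5.
P2: D(K, 0x5) = 0x2.
P3: D(K, 0x0) = 0x7.
P4: D(K, 0xF) = 0x8.
Blocks that differ from the original plaintext: P4.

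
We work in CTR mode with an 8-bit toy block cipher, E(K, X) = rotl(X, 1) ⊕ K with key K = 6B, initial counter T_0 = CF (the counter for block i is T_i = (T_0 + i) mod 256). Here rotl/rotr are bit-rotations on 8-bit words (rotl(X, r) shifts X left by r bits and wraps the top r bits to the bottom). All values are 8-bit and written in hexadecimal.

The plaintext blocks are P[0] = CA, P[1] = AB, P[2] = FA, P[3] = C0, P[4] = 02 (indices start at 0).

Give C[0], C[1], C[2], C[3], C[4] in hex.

CTR encryption: S_i = E(K, T_i) where T_i is the counter for block i; C_i = P_i ⊕ S_i.
C[0]: T = CF, S = E(K, T) = F4; CA ⊕ F4 = 3E.
C[1]: T = D0, S = E(K, T) = CA; AB ⊕ CA = 61.
C[2]: T = D1, S = E(K, T) = C8; FA ⊕ C8 = 32.
C[3]: T = D2, S = E(K, T) = CE; C0 ⊕ CE = 0E.
C[4]: T = D3, S = E(K, T) = CC; 02 ⊕ CC = CE.

C[0] = 3E, C[1] = 61, C[2] = 32, C[3] = 0E, C[4] = CE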